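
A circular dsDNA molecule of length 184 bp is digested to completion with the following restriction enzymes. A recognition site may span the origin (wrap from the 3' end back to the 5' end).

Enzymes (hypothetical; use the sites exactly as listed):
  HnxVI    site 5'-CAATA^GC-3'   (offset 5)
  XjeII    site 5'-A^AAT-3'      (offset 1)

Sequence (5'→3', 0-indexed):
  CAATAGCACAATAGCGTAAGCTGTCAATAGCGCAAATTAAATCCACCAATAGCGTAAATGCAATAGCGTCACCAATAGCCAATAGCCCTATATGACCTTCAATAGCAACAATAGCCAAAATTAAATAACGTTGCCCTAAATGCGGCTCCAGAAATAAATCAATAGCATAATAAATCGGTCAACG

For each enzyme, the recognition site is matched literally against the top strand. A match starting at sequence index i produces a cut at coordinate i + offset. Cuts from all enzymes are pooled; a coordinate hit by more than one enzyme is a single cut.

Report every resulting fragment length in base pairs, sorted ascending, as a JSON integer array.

Scan for sites:
  HnxVI (CAATAGC, off=5): starts [0, 8, 24, 46, 60, 72, 79, 99, 108, 159] → cuts [5, 13, 29, 51, 65, 77, 84, 104, 113, 164]
  XjeII (AAAT, off=1): starts [33, 38, 55, 117, 122, 137, 151, 155, 171] → cuts [34, 39, 56, 118, 123, 138, 152, 156, 172]

Pooled cuts: [5, 13, 29, 34, 39, 51, 56, 65, 77, 84, 104, 113, 118, 123, 138, 152, 156, 164, 172]

Fragments:
  5→13: 8 bp
  13→29: 16 bp
  29→34: 5 bp
  34→39: 5 bp
  39→51: 12 bp
  51→56: 5 bp
  56→65: 9 bp
  65→77: 12 bp
  77→84: 7 bp
  84→104: 20 bp
  104→113: 9 bp
  113→118: 5 bp
  118→123: 5 bp
  123→138: 15 bp
  138→152: 14 bp
  152→156: 4 bp
  156→164: 8 bp
  164→172: 8 bp
  172→5 (wrap): 184-172+5 = 17 bp

[4,5,5,5,5,5,7,8,8,8,9,9,12,12,14,15,16,17,20]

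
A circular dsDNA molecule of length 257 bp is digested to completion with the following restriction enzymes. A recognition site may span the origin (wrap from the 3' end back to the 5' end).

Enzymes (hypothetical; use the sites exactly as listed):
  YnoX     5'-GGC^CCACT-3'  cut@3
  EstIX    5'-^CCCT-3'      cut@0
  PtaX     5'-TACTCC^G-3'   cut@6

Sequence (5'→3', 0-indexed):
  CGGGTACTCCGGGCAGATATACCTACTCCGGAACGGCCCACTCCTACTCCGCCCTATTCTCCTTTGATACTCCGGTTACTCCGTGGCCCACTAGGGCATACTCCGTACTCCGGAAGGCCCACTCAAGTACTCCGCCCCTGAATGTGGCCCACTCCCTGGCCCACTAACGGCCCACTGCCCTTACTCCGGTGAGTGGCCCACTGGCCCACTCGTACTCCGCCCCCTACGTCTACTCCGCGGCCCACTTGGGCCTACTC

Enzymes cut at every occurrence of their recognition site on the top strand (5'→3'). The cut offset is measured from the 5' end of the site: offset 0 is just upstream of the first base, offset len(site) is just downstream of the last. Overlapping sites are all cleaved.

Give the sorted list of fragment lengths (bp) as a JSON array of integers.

Per-enzyme occurrences:
  YnoX (GGCCCACT, off=3): starts [34, 84, 115, 145, 157, 168, 194, 202, 238] → cuts [37, 87, 118, 148, 160, 171, 197, 205, 241]
  EstIX (CCCT, off=0): starts [51, 135, 153, 177, 221] → cuts [51, 135, 153, 177, 221]
  PtaX (TACTCCG, off=6): starts [4, 23, 44, 67, 76, 98, 105, 127, 181, 212, 230, 252] → cuts [1, 10, 29, 50, 73, 82, 104, 111, 133, 187, 218, 236]

Pooled cuts: [1, 10, 29, 37, 50, 51, 73, 82, 87, 104, 111, 118, 133, 135, 148, 153, 160, 171, 177, 187, 197, 205, 218, 221, 236, 241]

Fragments:
  1→10: 9 bp
  10→29: 19 bp
  29→37: 8 bp
  37→50: 13 bp
  50→51: 1 bp
  51→73: 22 bp
  73→82: 9 bp
  82→87: 5 bp
  87→104: 17 bp
  104→111: 7 bp
  111→118: 7 bp
  118→133: 15 bp
  133→135: 2 bp
  135→148: 13 bp
  148→153: 5 bp
  153→160: 7 bp
  160→171: 11 bp
  171→177: 6 bp
  177→187: 10 bp
  187→197: 10 bp
  197→205: 8 bp
  205→218: 13 bp
  218→221: 3 bp
  221→236: 15 bp
  236→241: 5 bp
  241→1 (wrap): 257-241+1 = 17 bp

[1,2,3,5,5,5,6,7,7,7,8,8,9,9,10,10,11,13,13,13,15,15,17,17,19,22]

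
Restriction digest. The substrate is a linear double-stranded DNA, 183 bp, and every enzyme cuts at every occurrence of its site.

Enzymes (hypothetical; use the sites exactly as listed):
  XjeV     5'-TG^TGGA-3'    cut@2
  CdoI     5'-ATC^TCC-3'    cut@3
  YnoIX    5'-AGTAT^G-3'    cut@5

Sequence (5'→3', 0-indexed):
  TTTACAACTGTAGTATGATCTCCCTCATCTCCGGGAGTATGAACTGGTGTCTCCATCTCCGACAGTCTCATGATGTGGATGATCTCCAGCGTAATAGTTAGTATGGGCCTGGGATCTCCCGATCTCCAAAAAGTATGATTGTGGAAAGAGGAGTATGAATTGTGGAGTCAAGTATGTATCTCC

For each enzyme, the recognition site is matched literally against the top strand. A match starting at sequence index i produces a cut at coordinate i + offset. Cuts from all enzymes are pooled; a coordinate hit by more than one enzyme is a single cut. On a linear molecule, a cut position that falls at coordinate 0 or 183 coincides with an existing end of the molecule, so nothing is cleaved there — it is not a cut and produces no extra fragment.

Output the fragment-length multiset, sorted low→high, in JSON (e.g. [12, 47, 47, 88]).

[3,4,5,5,6,8,9,9,11,12,12,13,15,16,17,18,20]

Per-enzyme occurrences:
  XjeV (TGTGGA, off=2): starts [73, 139, 160] → cuts [75, 141, 162]
  CdoI (ATCTCC, off=3): starts [17, 26, 54, 81, 113, 121, 177] → cuts [20, 29, 57, 84, 116, 124, 180]
  YnoIX (AGTATG, off=5): starts [11, 35, 99, 131, 151, 170] → cuts [16, 40, 104, 136, 156, 175]

All cut coordinates (distinct, sorted): [16, 20, 29, 40, 57, 75, 84, 104, 116, 124, 136, 141, 156, 162, 175, 180]

Fragment lengths:
  [0,16): 16 bp
  [16,20): 4 bp
  [20,29): 9 bp
  [29,40): 11 bp
  [40,57): 17 bp
  [57,75): 18 bp
  [75,84): 9 bp
  [84,104): 20 bp
  [104,116): 12 bp
  [116,124): 8 bp
  [124,136): 12 bp
  [136,141): 5 bp
  [141,156): 15 bp
  [156,162): 6 bp
  [162,175): 13 bp
  [175,180): 5 bp
  [180,183): 3 bp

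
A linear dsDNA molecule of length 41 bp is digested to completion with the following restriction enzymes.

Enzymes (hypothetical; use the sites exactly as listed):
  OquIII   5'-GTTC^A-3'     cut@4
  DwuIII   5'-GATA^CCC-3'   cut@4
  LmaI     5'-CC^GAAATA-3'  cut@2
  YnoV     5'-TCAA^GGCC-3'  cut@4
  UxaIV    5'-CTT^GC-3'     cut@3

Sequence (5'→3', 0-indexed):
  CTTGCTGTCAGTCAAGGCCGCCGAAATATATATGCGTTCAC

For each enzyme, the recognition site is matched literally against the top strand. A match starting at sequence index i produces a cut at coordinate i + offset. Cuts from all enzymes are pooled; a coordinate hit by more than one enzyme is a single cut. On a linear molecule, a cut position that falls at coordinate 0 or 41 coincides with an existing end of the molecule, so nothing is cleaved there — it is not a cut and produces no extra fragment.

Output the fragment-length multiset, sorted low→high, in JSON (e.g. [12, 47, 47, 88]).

Site scan:
  OquIII GTTCA/4: at [35] ⇒ [39]
  DwuIII (GATACCC, off=4): no sites
  LmaI CCGAAATA/2: at [20] ⇒ [22]
  YnoV TCAAGGCC/4: at [11] ⇒ [15]
  UxaIV CTTGC/3: at [0] ⇒ [3]

Pooled cuts: [3, 15, 22, 39]

Fragments:
  [0,3): 3 bp
  [3,15): 12 bp
  [15,22): 7 bp
  [22,39): 17 bp
  [39,41): 2 bp

[2,3,7,12,17]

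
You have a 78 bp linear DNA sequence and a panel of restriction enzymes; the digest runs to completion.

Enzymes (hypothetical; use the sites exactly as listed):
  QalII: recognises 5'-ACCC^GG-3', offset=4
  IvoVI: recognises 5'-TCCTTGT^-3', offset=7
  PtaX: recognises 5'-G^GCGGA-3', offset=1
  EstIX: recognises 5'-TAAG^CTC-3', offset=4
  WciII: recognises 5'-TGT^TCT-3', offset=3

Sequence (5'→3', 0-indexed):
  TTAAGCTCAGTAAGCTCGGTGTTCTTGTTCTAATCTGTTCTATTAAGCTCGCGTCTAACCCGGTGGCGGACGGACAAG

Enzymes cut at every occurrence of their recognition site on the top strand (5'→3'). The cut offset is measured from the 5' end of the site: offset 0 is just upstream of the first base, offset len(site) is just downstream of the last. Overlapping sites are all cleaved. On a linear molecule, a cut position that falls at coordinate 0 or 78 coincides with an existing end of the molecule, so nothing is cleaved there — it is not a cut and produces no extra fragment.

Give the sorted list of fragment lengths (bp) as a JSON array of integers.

[4,5,6,8,9,9,10,13,14]

Site scan:
  QalII (ACCCGG, off=4): starts [57] → cuts [61]
  IvoVI (TCCTTGT, off=7): no sites
  PtaX (GGCGGA, off=1): starts [64] → cuts [65]
  EstIX (TAAGCTC, off=4): starts [1, 10, 43] → cuts [5, 14, 47]
  WciII (TGTTCT, off=3): starts [19, 25, 35] → cuts [22, 28, 38]

All cut coordinates (distinct, sorted): [5, 14, 22, 28, 38, 47, 61, 65]

Fragments:
  [0,5): 5 bp
  [5,14): 9 bp
  [14,22): 8 bp
  [22,28): 6 bp
  [28,38): 10 bp
  [38,47): 9 bp
  [47,61): 14 bp
  [61,65): 4 bp
  [65,78): 13 bp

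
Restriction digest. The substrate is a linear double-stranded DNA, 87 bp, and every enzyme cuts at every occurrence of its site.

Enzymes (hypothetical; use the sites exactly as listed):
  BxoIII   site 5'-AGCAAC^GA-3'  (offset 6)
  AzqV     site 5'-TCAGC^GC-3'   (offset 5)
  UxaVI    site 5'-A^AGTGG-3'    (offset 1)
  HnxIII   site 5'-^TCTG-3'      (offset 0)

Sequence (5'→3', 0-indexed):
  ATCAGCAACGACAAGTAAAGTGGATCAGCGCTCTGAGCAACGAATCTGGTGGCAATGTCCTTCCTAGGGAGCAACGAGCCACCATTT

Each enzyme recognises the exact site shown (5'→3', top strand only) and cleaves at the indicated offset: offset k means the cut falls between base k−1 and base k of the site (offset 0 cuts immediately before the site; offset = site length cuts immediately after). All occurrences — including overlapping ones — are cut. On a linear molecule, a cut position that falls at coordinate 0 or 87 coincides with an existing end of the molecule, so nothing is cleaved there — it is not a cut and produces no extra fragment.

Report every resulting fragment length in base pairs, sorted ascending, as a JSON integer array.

Site scan:
  BxoIII (AGCAACGA, off=6): starts [3, 35, 69] → cuts [9, 41, 75]
  AzqV (TCAGCGC, off=5): starts [24] → cuts [29]
  UxaVI (AAGTGG, off=1): starts [17] → cuts [18]
  HnxIII (TCTG, off=0): starts [31, 44] → cuts [31, 44]

Pooled cuts: [9, 18, 29, 31, 41, 44, 75]

Fragments:
  [0,9): 9 bp
  [9,18): 9 bp
  [18,29): 11 bp
  [29,31): 2 bp
  [31,41): 10 bp
  [41,44): 3 bp
  [44,75): 31 bp
  [75,87): 12 bp

[2,3,9,9,10,11,12,31]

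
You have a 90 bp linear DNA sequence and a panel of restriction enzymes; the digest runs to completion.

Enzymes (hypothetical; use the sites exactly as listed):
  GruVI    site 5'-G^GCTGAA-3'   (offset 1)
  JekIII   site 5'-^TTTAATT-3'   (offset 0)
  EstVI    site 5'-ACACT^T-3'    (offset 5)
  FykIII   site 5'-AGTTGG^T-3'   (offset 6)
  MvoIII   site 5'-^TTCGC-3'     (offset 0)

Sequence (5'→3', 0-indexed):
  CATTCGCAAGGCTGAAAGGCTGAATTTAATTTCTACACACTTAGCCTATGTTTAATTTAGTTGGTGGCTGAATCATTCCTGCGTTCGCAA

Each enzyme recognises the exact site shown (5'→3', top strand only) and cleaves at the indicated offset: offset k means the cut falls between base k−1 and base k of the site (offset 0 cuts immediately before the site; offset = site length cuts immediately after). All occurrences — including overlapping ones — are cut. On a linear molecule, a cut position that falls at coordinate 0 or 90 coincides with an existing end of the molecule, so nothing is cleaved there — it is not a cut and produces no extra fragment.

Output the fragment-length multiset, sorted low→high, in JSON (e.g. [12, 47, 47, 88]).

[2,2,6,7,8,8,9,14,17,17]

Scan for sites:
  GruVI (GGCTGAA, off=1): starts [9, 17, 65] → cuts [10, 18, 66]
  JekIII (TTTAATT, off=0): starts [24, 50] → cuts [24, 50]
  EstVI (ACACTT, off=5): starts [36] → cuts [41]
  FykIII (AGTTGGT, off=6): starts [58] → cuts [64]
  MvoIII (TTCGC, off=0): starts [2, 83] → cuts [2, 83]

All cut coordinates (distinct, sorted): [2, 10, 18, 24, 41, 50, 64, 66, 83]

Fragment lengths:
  [0,2): 2 bp
  [2,10): 8 bp
  [10,18): 8 bp
  [18,24): 6 bp
  [24,41): 17 bp
  [41,50): 9 bp
  [50,64): 14 bp
  [64,66): 2 bp
  [66,83): 17 bp
  [83,90): 7 bp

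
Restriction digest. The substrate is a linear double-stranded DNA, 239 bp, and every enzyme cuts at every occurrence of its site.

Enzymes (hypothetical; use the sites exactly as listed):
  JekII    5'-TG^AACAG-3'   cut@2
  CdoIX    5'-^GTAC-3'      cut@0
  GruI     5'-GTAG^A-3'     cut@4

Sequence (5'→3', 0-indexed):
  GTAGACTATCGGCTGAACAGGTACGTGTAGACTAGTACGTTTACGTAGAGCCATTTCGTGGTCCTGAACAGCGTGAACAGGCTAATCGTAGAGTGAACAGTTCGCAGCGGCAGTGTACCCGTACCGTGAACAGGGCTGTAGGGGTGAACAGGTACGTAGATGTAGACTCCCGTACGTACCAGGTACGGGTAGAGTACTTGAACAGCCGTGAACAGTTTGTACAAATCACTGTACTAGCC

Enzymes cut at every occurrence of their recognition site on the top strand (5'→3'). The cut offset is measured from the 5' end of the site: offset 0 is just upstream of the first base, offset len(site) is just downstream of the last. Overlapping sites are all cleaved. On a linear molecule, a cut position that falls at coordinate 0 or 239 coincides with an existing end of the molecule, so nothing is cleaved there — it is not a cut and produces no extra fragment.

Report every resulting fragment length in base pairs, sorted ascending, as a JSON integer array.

[1,4,4,4,4,5,5,6,6,6,7,7,8,8,8,9,9,10,10,10,11,12,14,16,18,18,19]

Scan for sites:
  JekII TGAACAG/2: at [13, 64, 73, 93, 126, 144, 198, 208] ⇒ [15, 66, 75, 95, 128, 146, 200, 210]
  CdoIX GTAC/0: at [20, 34, 114, 120, 151, 171, 175, 182, 193, 218, 230] ⇒ [20, 34, 114, 120, 151, 171, 175, 182, 193, 218, 230]
  GruI GTAGA/4: at [0, 26, 44, 87, 155, 161, 188] ⇒ [4, 30, 48, 91, 159, 165, 192]

Pooled cuts: [4, 15, 20, 30, 34, 48, 66, 75, 91, 95, 114, 120, 128, 146, 151, 159, 165, 171, 175, 182, 192, 193, 200, 210, 218, 230]

Fragment lengths:
  [0,4): 4 bp
  [4,15): 11 bp
  [15,20): 5 bp
  [20,30): 10 bp
  [30,34): 4 bp
  [34,48): 14 bp
  [48,66): 18 bp
  [66,75): 9 bp
  [75,91): 16 bp
  [91,95): 4 bp
  [95,114): 19 bp
  [114,120): 6 bp
  [120,128): 8 bp
  [128,146): 18 bp
  [146,151): 5 bp
  [151,159): 8 bp
  [159,165): 6 bp
  [165,171): 6 bp
  [171,175): 4 bp
  [175,182): 7 bp
  [182,192): 10 bp
  [192,193): 1 bp
  [193,200): 7 bp
  [200,210): 10 bp
  [210,218): 8 bp
  [218,230): 12 bp
  [230,239): 9 bp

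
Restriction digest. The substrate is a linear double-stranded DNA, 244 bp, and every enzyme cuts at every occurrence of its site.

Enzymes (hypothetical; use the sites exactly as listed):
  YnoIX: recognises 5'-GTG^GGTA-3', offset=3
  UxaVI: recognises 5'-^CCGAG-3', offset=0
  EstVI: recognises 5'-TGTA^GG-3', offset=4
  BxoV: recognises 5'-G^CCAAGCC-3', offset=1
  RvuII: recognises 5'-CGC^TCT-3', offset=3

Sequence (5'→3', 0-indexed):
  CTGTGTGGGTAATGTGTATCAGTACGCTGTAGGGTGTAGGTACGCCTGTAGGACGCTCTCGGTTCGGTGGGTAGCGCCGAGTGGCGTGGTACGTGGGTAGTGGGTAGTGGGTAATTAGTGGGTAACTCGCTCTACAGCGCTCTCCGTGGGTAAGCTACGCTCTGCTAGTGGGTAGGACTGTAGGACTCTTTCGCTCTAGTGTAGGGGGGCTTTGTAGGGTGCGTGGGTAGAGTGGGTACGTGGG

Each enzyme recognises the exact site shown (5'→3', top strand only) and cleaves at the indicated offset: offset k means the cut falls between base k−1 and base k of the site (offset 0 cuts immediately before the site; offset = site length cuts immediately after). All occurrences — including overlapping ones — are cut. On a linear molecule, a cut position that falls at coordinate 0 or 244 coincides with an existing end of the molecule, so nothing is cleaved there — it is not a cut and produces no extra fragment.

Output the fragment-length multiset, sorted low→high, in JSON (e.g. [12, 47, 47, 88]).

[6,7,7,7,7,7,8,9,9,9,10,10,10,10,11,12,12,12,12,13,13,19,24]

Scan for sites:
  YnoIX GTGGGTA/3: at [4, 66, 92, 99, 106, 117, 145, 167, 222, 231] ⇒ [7, 69, 95, 102, 109, 120, 148, 170, 225, 234]
  UxaVI CCGAG/0: at [76] ⇒ [76]
  EstVI TGTAGG/4: at [27, 34, 46, 178, 199, 212] ⇒ [31, 38, 50, 182, 203, 216]
  BxoV (GCCAAGCC, off=1): no sites
  RvuII CGCTCT/3: at [53, 127, 137, 157, 191] ⇒ [56, 130, 140, 160, 194]

Pooled cuts: [7, 31, 38, 50, 56, 69, 76, 95, 102, 109, 120, 130, 140, 148, 160, 170, 182, 194, 203, 216, 225, 234]

Fragments:
  [0,7): 7 bp
  [7,31): 24 bp
  [31,38): 7 bp
  [38,50): 12 bp
  [50,56): 6 bp
  [56,69): 13 bp
  [69,76): 7 bp
  [76,95): 19 bp
  [95,102): 7 bp
  [102,109): 7 bp
  [109,120): 11 bp
  [120,130): 10 bp
  [130,140): 10 bp
  [140,148): 8 bp
  [148,160): 12 bp
  [160,170): 10 bp
  [170,182): 12 bp
  [182,194): 12 bp
  [194,203): 9 bp
  [203,216): 13 bp
  [216,225): 9 bp
  [225,234): 9 bp
  [234,244): 10 bp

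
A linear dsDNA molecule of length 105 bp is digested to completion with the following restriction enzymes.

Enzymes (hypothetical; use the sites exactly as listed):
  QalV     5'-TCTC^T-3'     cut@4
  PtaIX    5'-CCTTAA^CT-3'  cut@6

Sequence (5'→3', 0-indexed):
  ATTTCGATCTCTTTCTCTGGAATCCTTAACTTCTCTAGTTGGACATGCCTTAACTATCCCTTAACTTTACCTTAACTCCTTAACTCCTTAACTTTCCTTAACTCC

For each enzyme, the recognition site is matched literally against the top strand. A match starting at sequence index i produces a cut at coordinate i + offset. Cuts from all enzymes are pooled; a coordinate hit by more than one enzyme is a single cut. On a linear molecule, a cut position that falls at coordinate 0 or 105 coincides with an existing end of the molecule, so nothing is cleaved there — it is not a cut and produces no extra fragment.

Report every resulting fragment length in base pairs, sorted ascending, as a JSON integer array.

Site scan:
  QalV (TCTCT, off=4): starts [7, 13, 31] → cuts [11, 17, 35]
  PtaIX (CCTTAACT, off=6): starts [23, 47, 58, 69, 77, 85, 95] → cuts [29, 53, 64, 75, 83, 91, 101]

Pooled cuts: [11, 17, 29, 35, 53, 64, 75, 83, 91, 101]

Fragment lengths:
  [0,11): 11 bp
  [11,17): 6 bp
  [17,29): 12 bp
  [29,35): 6 bp
  [35,53): 18 bp
  [53,64): 11 bp
  [64,75): 11 bp
  [75,83): 8 bp
  [83,91): 8 bp
  [91,101): 10 bp
  [101,105): 4 bp

[4,6,6,8,8,10,11,11,11,12,18]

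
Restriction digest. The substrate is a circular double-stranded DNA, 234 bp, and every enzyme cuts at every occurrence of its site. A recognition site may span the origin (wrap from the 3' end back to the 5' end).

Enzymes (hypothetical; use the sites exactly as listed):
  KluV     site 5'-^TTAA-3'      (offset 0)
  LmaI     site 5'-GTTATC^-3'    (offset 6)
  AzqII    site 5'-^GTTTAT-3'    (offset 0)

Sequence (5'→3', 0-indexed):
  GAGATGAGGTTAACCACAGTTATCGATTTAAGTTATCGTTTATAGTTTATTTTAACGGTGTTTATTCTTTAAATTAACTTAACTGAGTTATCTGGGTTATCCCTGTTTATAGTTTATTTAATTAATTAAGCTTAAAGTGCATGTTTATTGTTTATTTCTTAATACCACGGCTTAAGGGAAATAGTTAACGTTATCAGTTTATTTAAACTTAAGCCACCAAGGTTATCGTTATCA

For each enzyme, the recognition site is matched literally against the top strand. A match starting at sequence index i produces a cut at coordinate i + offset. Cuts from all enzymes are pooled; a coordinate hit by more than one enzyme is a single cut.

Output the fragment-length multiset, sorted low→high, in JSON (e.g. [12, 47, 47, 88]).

[1,3,3,4,4,5,5,6,6,6,6,6,7,7,7,7,8,9,9,9,10,10,11,11,13,13,14,15,19]

Per-enzyme occurrences:
  KluV TTAA/0: at [9, 27, 51, 68, 73, 78, 117, 121, 125, 131, 158, 171, 184, 202, 208] ⇒ [9, 27, 51, 68, 73, 78, 117, 121, 125, 131, 158, 171, 184, 202, 208]
  LmaI GTTATC/6: at [18, 31, 86, 95, 189, 221, 227] ⇒ [24, 37, 92, 101, 195, 227, 233]
  AzqII GTTTAT/0: at [37, 44, 59, 104, 111, 142, 149, 196] ⇒ [37, 44, 59, 104, 111, 142, 149, 196]

Pooled cuts: [9, 24, 27, 37, 44, 51, 59, 68, 73, 78, 92, 101, 104, 111, 117, 121, 125, 131, 142, 149, 158, 171, 184, 195, 196, 202, 208, 227, 233]

Fragment lengths:
  9→24: 15 bp
  24→27: 3 bp
  27→37: 10 bp
  37→44: 7 bp
  44→51: 7 bp
  51→59: 8 bp
  59→68: 9 bp
  68→73: 5 bp
  73→78: 5 bp
  78→92: 14 bp
  92→101: 9 bp
  101→104: 3 bp
  104→111: 7 bp
  111→117: 6 bp
  117→121: 4 bp
  121→125: 4 bp
  125→131: 6 bp
  131→142: 11 bp
  142→149: 7 bp
  149→158: 9 bp
  158→171: 13 bp
  171→184: 13 bp
  184→195: 11 bp
  195→196: 1 bp
  196→202: 6 bp
  202→208: 6 bp
  208→227: 19 bp
  227→233: 6 bp
  233→9 (wrap): 234-233+9 = 10 bp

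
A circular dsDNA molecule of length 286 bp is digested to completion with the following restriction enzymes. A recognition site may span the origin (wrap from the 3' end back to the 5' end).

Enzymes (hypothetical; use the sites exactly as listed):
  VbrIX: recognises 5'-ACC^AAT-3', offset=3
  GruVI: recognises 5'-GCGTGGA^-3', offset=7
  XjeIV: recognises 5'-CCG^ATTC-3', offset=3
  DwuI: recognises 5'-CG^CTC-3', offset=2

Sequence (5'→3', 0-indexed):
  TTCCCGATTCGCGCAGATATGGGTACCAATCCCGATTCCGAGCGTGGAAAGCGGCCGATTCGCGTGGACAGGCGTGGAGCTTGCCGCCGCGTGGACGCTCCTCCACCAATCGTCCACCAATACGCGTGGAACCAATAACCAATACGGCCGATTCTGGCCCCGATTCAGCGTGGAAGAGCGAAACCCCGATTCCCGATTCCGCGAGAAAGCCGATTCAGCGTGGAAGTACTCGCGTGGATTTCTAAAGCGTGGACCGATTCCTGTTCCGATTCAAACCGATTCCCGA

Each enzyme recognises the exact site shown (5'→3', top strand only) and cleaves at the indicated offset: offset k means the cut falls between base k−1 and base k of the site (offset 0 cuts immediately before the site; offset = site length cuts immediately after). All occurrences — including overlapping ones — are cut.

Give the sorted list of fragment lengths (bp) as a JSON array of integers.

Per-enzyme occurrences:
  VbrIX ACCAAT/3: at [24, 104, 115, 130, 137] ⇒ [27, 107, 118, 133, 140]
  GruVI GCGTGGA/7: at [41, 61, 71, 88, 123, 167, 217, 231, 246] ⇒ [48, 68, 78, 95, 130, 174, 224, 238, 253]
  XjeIV CCGATTC/3: at [3, 31, 54, 147, 159, 185, 192, 209, 253, 265, 275, 282] ⇒ [6, 34, 57, 150, 162, 188, 195, 212, 256, 268, 278, 285]
  DwuI CGCTC/2: at [95] ⇒ [97]

All cut coordinates (distinct, sorted): [6, 27, 34, 48, 57, 68, 78, 95, 97, 107, 118, 130, 133, 140, 150, 162, 174, 188, 195, 212, 224, 238, 253, 256, 268, 278, 285]

Fragment lengths:
  6→27: 21 bp
  27→34: 7 bp
  34→48: 14 bp
  48→57: 9 bp
  57→68: 11 bp
  68→78: 10 bp
  78→95: 17 bp
  95→97: 2 bp
  97→107: 10 bp
  107→118: 11 bp
  118→130: 12 bp
  130→133: 3 bp
  133→140: 7 bp
  140→150: 10 bp
  150→162: 12 bp
  162→174: 12 bp
  174→188: 14 bp
  188→195: 7 bp
  195→212: 17 bp
  212→224: 12 bp
  224→238: 14 bp
  238→253: 15 bp
  253→256: 3 bp
  256→268: 12 bp
  268→278: 10 bp
  278→285: 7 bp
  285→6 (wrap): 286-285+6 = 7 bp

[2,3,3,7,7,7,7,7,9,10,10,10,10,11,11,12,12,12,12,12,14,14,14,15,17,17,21]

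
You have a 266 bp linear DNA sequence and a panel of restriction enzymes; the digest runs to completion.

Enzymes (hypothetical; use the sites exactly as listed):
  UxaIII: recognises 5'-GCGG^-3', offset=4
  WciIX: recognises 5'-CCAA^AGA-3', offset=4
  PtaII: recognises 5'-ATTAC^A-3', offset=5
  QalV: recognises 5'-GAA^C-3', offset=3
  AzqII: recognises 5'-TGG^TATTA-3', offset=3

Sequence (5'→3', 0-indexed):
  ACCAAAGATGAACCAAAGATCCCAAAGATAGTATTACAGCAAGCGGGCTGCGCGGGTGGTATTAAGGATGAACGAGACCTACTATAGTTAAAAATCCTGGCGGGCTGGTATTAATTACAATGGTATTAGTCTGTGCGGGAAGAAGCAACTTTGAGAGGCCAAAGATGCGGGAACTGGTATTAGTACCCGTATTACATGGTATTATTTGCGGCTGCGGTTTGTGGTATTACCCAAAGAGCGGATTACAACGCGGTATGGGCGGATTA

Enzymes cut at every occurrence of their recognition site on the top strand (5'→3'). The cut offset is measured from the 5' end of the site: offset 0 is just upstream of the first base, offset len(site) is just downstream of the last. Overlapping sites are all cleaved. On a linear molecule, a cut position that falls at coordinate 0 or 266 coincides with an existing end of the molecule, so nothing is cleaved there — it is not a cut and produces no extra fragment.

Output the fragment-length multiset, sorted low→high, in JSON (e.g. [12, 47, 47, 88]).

[3,4,4,4,4,4,5,5,5,5,6,7,7,7,7,8,9,9,9,9,10,10,12,12,13,15,18,24,31]

Per-enzyme occurrences:
  UxaIII GCGG/4: at [42, 51, 99, 134, 166, 207, 213, 237, 249, 258] ⇒ [46, 55, 103, 138, 170, 211, 217, 241, 253, 262]
  WciIX CCAAAGA/4: at [1, 12, 21, 158, 230] ⇒ [5, 16, 25, 162, 234]
  PtaII ATTACA/5: at [32, 113, 190, 241] ⇒ [37, 118, 195, 246]
  QalV GAAC/3: at [9, 69, 170] ⇒ [12, 72, 173]
  AzqII TGGTATTA/3: at [56, 105, 120, 174, 196, 221] ⇒ [59, 108, 123, 177, 199, 224]

All cut coordinates (distinct, sorted): [5, 12, 16, 25, 37, 46, 55, 59, 72, 103, 108, 118, 123, 138, 162, 170, 173, 177, 195, 199, 211, 217, 224, 234, 241, 246, 253, 262]

Fragments:
  [0,5): 5 bp
  [5,12): 7 bp
  [12,16): 4 bp
  [16,25): 9 bp
  [25,37): 12 bp
  [37,46): 9 bp
  [46,55): 9 bp
  [55,59): 4 bp
  [59,72): 13 bp
  [72,103): 31 bp
  [103,108): 5 bp
  [108,118): 10 bp
  [118,123): 5 bp
  [123,138): 15 bp
  [138,162): 24 bp
  [162,170): 8 bp
  [170,173): 3 bp
  [173,177): 4 bp
  [177,195): 18 bp
  [195,199): 4 bp
  [199,211): 12 bp
  [211,217): 6 bp
  [217,224): 7 bp
  [224,234): 10 bp
  [234,241): 7 bp
  [241,246): 5 bp
  [246,253): 7 bp
  [253,262): 9 bp
  [262,266): 4 bp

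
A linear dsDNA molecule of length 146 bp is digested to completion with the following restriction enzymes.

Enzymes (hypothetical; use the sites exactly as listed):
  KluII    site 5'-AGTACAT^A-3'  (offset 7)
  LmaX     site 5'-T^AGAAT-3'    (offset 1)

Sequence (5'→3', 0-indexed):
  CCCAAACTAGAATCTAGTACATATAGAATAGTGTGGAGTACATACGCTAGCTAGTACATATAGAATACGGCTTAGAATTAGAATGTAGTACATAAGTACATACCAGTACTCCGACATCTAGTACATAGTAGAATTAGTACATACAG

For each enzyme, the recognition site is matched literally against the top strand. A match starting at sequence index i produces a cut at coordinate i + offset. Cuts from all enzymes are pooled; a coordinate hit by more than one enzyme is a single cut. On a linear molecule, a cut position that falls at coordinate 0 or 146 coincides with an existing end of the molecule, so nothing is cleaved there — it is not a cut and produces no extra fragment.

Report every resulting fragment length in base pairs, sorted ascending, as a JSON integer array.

[2,2,3,4,6,8,8,12,13,14,14,16,19,25]

Scan for sites:
  KluII AGTACATA/7: at [15, 36, 52, 86, 94, 119, 135] ⇒ [22, 43, 59, 93, 101, 126, 142]
  LmaX TAGAAT/1: at [7, 23, 60, 72, 78, 128] ⇒ [8, 24, 61, 73, 79, 129]

Pooled cuts: [8, 22, 24, 43, 59, 61, 73, 79, 93, 101, 126, 129, 142]

Fragment lengths:
  [0,8): 8 bp
  [8,22): 14 bp
  [22,24): 2 bp
  [24,43): 19 bp
  [43,59): 16 bp
  [59,61): 2 bp
  [61,73): 12 bp
  [73,79): 6 bp
  [79,93): 14 bp
  [93,101): 8 bp
  [101,126): 25 bp
  [126,129): 3 bp
  [129,142): 13 bp
  [142,146): 4 bp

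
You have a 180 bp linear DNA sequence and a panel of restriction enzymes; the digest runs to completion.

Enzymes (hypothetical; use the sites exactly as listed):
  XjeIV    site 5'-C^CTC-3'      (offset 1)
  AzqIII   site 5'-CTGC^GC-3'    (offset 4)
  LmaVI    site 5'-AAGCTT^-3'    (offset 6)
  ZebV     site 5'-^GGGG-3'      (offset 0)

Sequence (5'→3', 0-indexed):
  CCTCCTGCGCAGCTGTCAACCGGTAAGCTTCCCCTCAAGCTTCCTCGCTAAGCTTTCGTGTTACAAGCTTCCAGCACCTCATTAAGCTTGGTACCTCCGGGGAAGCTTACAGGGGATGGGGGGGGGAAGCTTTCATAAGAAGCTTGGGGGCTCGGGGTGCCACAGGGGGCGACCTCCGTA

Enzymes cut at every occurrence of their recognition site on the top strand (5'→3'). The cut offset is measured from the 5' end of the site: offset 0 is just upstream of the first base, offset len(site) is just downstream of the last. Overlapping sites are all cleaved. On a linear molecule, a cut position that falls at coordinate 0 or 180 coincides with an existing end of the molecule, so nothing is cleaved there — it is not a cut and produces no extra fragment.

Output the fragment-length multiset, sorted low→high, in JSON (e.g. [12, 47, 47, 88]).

[1,1,1,1,1,1,1,1,1,3,3,4,5,6,7,7,7,7,8,9,10,10,11,12,12,13,15,22]

Per-enzyme occurrences:
  XjeIV (CCTC, off=1): starts [0, 32, 42, 76, 93, 172] → cuts [1, 33, 43, 77, 94, 173]
  AzqIII (CTGCGC, off=4): starts [4] → cuts [8]
  LmaVI (AAGCTT, off=6): starts [24, 36, 49, 64, 83, 102, 126, 139] → cuts [30, 42, 55, 70, 89, 108, 132, 145]
  ZebV (GGGG, off=0): starts [98, 111, 117, 118, 119, 120, 121, 122, 145, 146, 153, 164, 165] → cuts [98, 111, 117, 118, 119, 120, 121, 122, 145, 146, 153, 164, 165]

Pooled cuts: [1, 8, 30, 33, 42, 43, 55, 70, 77, 89, 94, 98, 108, 111, 117, 118, 119, 120, 121, 122, 132, 145, 146, 153, 164, 165, 173]

Fragment lengths:
  [0,1): 1 bp
  [1,8): 7 bp
  [8,30): 22 bp
  [30,33): 3 bp
  [33,42): 9 bp
  [42,43): 1 bp
  [43,55): 12 bp
  [55,70): 15 bp
  [70,77): 7 bp
  [77,89): 12 bp
  [89,94): 5 bp
  [94,98): 4 bp
  [98,108): 10 bp
  [108,111): 3 bp
  [111,117): 6 bp
  [117,118): 1 bp
  [118,119): 1 bp
  [119,120): 1 bp
  [120,121): 1 bp
  [121,122): 1 bp
  [122,132): 10 bp
  [132,145): 13 bp
  [145,146): 1 bp
  [146,153): 7 bp
  [153,164): 11 bp
  [164,165): 1 bp
  [165,173): 8 bp
  [173,180): 7 bp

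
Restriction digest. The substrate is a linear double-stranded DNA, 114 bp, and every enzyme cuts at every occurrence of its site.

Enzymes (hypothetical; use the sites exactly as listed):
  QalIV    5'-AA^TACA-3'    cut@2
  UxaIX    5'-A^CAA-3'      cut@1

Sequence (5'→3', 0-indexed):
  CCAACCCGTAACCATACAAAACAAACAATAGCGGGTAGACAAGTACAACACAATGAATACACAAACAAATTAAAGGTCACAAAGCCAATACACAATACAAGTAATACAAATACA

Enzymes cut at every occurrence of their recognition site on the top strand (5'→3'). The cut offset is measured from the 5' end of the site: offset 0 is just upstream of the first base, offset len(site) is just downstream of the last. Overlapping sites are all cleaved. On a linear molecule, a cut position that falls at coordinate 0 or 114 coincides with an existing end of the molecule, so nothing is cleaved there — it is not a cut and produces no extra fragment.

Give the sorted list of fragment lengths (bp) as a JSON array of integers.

Per-enzyme occurrences:
  QalIV (AATACA, off=2): starts [55, 86, 93, 102, 108] → cuts [57, 88, 95, 104, 110]
  UxaIX (ACAA, off=1): starts [15, 20, 24, 38, 44, 49, 60, 64, 78, 91, 96, 105] → cuts [16, 21, 25, 39, 45, 50, 61, 65, 79, 92, 97, 106]

Pooled cuts: [16, 21, 25, 39, 45, 50, 57, 61, 65, 79, 88, 92, 95, 97, 104, 106, 110]

Fragments:
  [0,16): 16 bp
  [16,21): 5 bp
  [21,25): 4 bp
  [25,39): 14 bp
  [39,45): 6 bp
  [45,50): 5 bp
  [50,57): 7 bp
  [57,61): 4 bp
  [61,65): 4 bp
  [65,79): 14 bp
  [79,88): 9 bp
  [88,92): 4 bp
  [92,95): 3 bp
  [95,97): 2 bp
  [97,104): 7 bp
  [104,106): 2 bp
  [106,110): 4 bp
  [110,114): 4 bp

[2,2,3,4,4,4,4,4,4,5,5,6,7,7,9,14,14,16]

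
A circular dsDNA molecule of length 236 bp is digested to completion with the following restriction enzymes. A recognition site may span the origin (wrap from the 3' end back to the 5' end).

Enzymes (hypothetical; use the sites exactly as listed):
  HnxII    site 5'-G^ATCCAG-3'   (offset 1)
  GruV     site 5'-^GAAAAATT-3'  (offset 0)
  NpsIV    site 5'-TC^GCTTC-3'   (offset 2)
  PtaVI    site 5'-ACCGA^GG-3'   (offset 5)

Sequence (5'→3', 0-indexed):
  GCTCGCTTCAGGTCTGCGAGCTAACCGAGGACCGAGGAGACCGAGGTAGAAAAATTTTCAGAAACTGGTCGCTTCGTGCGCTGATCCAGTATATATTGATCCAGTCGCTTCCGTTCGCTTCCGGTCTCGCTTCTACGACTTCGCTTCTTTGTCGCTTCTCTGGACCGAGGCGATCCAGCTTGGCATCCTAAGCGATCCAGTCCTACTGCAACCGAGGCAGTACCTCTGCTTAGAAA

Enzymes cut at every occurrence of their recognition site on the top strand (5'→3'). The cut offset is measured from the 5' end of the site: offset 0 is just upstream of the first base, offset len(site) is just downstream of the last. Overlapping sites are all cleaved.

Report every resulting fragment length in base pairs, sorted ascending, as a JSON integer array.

Per-enzyme occurrences:
  HnxII GATCCAG/1: at [82, 97, 171, 193] ⇒ [83, 98, 172, 194]
  GruV GAAAAATT/0: at [48] ⇒ [48]
  NpsIV TCGCTTC/2: at [2, 68, 104, 114, 126, 140, 151] ⇒ [4, 70, 106, 116, 128, 142, 153]
  PtaVI ACCGAGG/5: at [23, 30, 39, 163, 210] ⇒ [28, 35, 44, 168, 215]

Pooled cuts: [4, 28, 35, 44, 48, 70, 83, 98, 106, 116, 128, 142, 153, 168, 172, 194, 215]

Fragments:
  4→28: 24 bp
  28→35: 7 bp
  35→44: 9 bp
  44→48: 4 bp
  48→70: 22 bp
  70→83: 13 bp
  83→98: 15 bp
  98→106: 8 bp
  106→116: 10 bp
  116→128: 12 bp
  128→142: 14 bp
  142→153: 11 bp
  153→168: 15 bp
  168→172: 4 bp
  172→194: 22 bp
  194→215: 21 bp
  215→4 (wrap): 236-215+4 = 25 bp

[4,4,7,8,9,10,11,12,13,14,15,15,21,22,22,24,25]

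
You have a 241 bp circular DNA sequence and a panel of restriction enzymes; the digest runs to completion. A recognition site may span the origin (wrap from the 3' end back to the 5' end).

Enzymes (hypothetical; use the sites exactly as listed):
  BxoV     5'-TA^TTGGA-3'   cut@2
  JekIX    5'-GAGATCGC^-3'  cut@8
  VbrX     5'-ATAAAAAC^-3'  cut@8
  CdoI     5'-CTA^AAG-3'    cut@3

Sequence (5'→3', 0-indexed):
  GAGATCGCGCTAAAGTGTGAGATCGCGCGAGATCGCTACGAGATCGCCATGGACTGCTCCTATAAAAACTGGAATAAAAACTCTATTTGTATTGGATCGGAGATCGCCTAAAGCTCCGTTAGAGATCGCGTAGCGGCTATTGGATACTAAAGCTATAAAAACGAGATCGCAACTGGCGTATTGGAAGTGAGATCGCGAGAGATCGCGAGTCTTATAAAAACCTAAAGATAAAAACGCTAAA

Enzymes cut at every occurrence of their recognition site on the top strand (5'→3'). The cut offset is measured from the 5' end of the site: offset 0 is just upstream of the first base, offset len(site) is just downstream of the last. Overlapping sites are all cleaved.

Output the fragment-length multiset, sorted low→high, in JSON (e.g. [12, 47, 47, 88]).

[3,3,4,4,8,10,10,10,10,10,10,10,11,11,12,13,14,15,16,16,19,22]

Site scan:
  BxoV TATTGGA/2: at [89, 137, 178] ⇒ [91, 139, 180]
  JekIX GAGATCGC/8: at [0, 18, 28, 39, 99, 121, 162, 188, 198] ⇒ [8, 26, 36, 47, 107, 129, 170, 196, 206]
  VbrX ATAAAAAC/8: at [61, 73, 154, 213, 227] ⇒ [69, 81, 162, 221, 235]
  CdoI CTAAAG/3: at [9, 107, 146, 221, 236] ⇒ [12, 110, 149, 224, 239]

Pooled cuts: [8, 12, 26, 36, 47, 69, 81, 91, 107, 110, 129, 139, 149, 162, 170, 180, 196, 206, 221, 224, 235, 239]

Fragment lengths:
  8→12: 4 bp
  12→26: 14 bp
  26→36: 10 bp
  36→47: 11 bp
  47→69: 22 bp
  69→81: 12 bp
  81→91: 10 bp
  91→107: 16 bp
  107→110: 3 bp
  110→129: 19 bp
  129→139: 10 bp
  139→149: 10 bp
  149→162: 13 bp
  162→170: 8 bp
  170→180: 10 bp
  180→196: 16 bp
  196→206: 10 bp
  206→221: 15 bp
  221→224: 3 bp
  224→235: 11 bp
  235→239: 4 bp
  239→8 (wrap): 241-239+8 = 10 bp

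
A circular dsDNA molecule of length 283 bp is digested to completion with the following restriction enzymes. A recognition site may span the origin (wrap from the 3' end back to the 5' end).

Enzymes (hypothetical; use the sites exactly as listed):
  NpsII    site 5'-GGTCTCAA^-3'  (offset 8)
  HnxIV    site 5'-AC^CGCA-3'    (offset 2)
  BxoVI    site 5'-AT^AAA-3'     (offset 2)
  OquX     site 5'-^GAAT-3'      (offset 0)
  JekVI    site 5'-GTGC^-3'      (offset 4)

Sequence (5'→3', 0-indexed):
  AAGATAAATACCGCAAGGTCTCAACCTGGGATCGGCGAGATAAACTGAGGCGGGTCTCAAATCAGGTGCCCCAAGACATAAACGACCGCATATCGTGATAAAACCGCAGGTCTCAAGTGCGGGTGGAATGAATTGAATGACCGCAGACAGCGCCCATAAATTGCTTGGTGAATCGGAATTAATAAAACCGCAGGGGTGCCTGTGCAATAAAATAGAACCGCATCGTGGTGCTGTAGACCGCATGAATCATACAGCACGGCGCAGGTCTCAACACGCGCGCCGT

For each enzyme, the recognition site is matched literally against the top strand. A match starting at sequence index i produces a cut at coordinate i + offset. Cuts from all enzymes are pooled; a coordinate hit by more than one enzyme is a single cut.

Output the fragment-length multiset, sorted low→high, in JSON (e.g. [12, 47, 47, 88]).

[3,4,4,5,5,5,5,5,6,6,6,7,7,7,8,9,10,10,11,12,12,13,13,13,16,17,17,19,28]

Per-enzyme occurrences:
  NpsII GGTCTCAA/8: at [16, 52, 108, 263] ⇒ [24, 60, 116, 271]
  HnxIV ACCGCA/2: at [9, 84, 102, 139, 186, 216, 236] ⇒ [11, 86, 104, 141, 188, 218, 238]
  BxoVI ATAAA/2: at [3, 39, 77, 97, 155, 181, 206] ⇒ [5, 41, 79, 99, 157, 183, 208]
  OquX GAAT/0: at [125, 129, 134, 169, 175, 243] ⇒ [125, 129, 134, 169, 175, 243]
  JekVI GTGC/4: at [65, 116, 195, 201, 227] ⇒ [69, 120, 199, 205, 231]

Pooled cuts: [5, 11, 24, 41, 60, 69, 79, 86, 99, 104, 116, 120, 125, 129, 134, 141, 157, 169, 175, 183, 188, 199, 205, 208, 218, 231, 238, 243, 271]

Fragment lengths:
  5→11: 6 bp
  11→24: 13 bp
  24→41: 17 bp
  41→60: 19 bp
  60→69: 9 bp
  69→79: 10 bp
  79→86: 7 bp
  86→99: 13 bp
  99→104: 5 bp
  104→116: 12 bp
  116→120: 4 bp
  120→125: 5 bp
  125→129: 4 bp
  129→134: 5 bp
  134→141: 7 bp
  141→157: 16 bp
  157→169: 12 bp
  169→175: 6 bp
  175→183: 8 bp
  183→188: 5 bp
  188→199: 11 bp
  199→205: 6 bp
  205→208: 3 bp
  208→218: 10 bp
  218→231: 13 bp
  231→238: 7 bp
  238→243: 5 bp
  243→271: 28 bp
  271→5 (wrap): 283-271+5 = 17 bp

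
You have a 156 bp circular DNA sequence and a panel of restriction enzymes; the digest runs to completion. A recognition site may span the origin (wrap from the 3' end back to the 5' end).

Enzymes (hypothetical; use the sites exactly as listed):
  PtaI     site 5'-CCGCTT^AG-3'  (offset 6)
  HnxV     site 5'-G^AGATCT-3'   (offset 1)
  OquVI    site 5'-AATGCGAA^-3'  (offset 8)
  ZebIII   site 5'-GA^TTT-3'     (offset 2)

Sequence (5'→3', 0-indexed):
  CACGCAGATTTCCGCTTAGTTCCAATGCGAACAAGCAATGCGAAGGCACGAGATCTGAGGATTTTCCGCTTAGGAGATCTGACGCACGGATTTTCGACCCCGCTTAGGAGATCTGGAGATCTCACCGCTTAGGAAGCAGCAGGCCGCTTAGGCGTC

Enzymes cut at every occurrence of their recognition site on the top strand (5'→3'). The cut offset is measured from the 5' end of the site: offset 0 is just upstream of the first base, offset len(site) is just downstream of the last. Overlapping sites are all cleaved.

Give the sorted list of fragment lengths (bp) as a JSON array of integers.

[3,3,6,8,9,10,11,13,14,14,15,15,16,19]

Scan for sites:
  PtaI (CCGCTTAG, off=6): starts [11, 65, 99, 124, 143] → cuts [17, 71, 105, 130, 149]
  HnxV (GAGATCT, off=1): starts [49, 73, 107, 115] → cuts [50, 74, 108, 116]
  OquVI (AATGCGAA, off=8): starts [23, 36] → cuts [31, 44]
  ZebIII (GATTT, off=2): starts [6, 59, 88] → cuts [8, 61, 90]

All cut coordinates (distinct, sorted): [8, 17, 31, 44, 50, 61, 71, 74, 90, 105, 108, 116, 130, 149]

Fragment lengths:
  8→17: 9 bp
  17→31: 14 bp
  31→44: 13 bp
  44→50: 6 bp
  50→61: 11 bp
  61→71: 10 bp
  71→74: 3 bp
  74→90: 16 bp
  90→105: 15 bp
  105→108: 3 bp
  108→116: 8 bp
  116→130: 14 bp
  130→149: 19 bp
  149→8 (wrap): 156-149+8 = 15 bp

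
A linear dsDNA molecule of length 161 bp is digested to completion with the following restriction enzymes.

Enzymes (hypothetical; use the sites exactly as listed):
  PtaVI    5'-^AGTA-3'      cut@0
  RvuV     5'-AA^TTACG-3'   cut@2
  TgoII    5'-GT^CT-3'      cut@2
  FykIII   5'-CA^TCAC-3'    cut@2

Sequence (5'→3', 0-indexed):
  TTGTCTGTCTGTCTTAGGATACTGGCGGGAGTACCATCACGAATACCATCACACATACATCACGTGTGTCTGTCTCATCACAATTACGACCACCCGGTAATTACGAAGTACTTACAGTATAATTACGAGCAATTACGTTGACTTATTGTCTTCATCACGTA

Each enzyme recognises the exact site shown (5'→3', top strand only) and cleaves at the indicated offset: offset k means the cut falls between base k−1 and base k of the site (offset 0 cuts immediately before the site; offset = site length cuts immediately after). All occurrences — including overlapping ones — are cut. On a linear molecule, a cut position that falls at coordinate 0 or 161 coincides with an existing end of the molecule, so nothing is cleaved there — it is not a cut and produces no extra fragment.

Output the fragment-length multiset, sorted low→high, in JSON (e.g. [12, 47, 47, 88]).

[4,4,4,4,4,5,6,6,7,7,7,9,10,10,11,12,17,17,17]

Site scan:
  PtaVI (AGTA, off=0): starts [29, 106, 115] → cuts [29, 106, 115]
  RvuV (AATTACG, off=2): starts [81, 98, 120, 130] → cuts [83, 100, 122, 132]
  TgoII (GTCT, off=2): starts [2, 6, 10, 67, 71, 147] → cuts [4, 8, 12, 69, 73, 149]
  FykIII (CATCAC, off=2): starts [34, 46, 57, 75, 152] → cuts [36, 48, 59, 77, 154]

Pooled cuts: [4, 8, 12, 29, 36, 48, 59, 69, 73, 77, 83, 100, 106, 115, 122, 132, 149, 154]

Fragment lengths:
  [0,4): 4 bp
  [4,8): 4 bp
  [8,12): 4 bp
  [12,29): 17 bp
  [29,36): 7 bp
  [36,48): 12 bp
  [48,59): 11 bp
  [59,69): 10 bp
  [69,73): 4 bp
  [73,77): 4 bp
  [77,83): 6 bp
  [83,100): 17 bp
  [100,106): 6 bp
  [106,115): 9 bp
  [115,122): 7 bp
  [122,132): 10 bp
  [132,149): 17 bp
  [149,154): 5 bp
  [154,161): 7 bp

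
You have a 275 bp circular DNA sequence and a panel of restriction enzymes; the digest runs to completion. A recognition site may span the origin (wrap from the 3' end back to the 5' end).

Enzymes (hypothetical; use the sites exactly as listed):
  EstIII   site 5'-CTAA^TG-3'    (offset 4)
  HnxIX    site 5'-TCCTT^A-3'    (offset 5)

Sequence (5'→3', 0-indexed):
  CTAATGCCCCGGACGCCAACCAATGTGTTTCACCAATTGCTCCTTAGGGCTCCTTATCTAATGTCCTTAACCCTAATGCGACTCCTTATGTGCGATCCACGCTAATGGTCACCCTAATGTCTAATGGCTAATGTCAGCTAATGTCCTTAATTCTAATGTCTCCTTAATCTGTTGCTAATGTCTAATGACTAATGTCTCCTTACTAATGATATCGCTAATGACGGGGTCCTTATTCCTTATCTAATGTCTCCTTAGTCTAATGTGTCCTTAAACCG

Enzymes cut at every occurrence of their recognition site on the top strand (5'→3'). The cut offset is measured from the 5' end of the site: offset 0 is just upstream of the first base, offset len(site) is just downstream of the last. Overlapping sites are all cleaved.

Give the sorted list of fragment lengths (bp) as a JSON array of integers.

Scan for sites:
  EstIII CTAATG/4: at [0, 57, 72, 101, 113, 120, 127, 137, 152, 174, 181, 188, 202, 214, 240, 256] ⇒ [4, 61, 76, 105, 117, 124, 131, 141, 156, 178, 185, 192, 206, 218, 244, 260]
  HnxIX TCCTTA/5: at [40, 50, 63, 82, 143, 160, 196, 226, 233, 248, 264] ⇒ [45, 55, 68, 87, 148, 165, 201, 231, 238, 253, 269]

All cut coordinates (distinct, sorted): [4, 45, 55, 61, 68, 76, 87, 105, 117, 124, 131, 141, 148, 156, 165, 178, 185, 192, 201, 206, 218, 231, 238, 244, 253, 260, 269]

Fragment lengths:
  4→45: 41 bp
  45→55: 10 bp
  55→61: 6 bp
  61→68: 7 bp
  68→76: 8 bp
  76→87: 11 bp
  87→105: 18 bp
  105→117: 12 bp
  117→124: 7 bp
  124→131: 7 bp
  131→141: 10 bp
  141→148: 7 bp
  148→156: 8 bp
  156→165: 9 bp
  165→178: 13 bp
  178→185: 7 bp
  185→192: 7 bp
  192→201: 9 bp
  201→206: 5 bp
  206→218: 12 bp
  218→231: 13 bp
  231→238: 7 bp
  238→244: 6 bp
  244→253: 9 bp
  253→260: 7 bp
  260→269: 9 bp
  269→4 (wrap): 275-269+4 = 10 bp

[5,6,6,7,7,7,7,7,7,7,7,8,8,9,9,9,9,10,10,10,11,12,12,13,13,18,41]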